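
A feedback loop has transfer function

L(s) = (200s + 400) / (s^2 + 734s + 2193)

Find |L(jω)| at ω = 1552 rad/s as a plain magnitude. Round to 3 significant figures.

0.117

Substitute s = j1552:
Numerator: 200(j1552) + 400 = 400 + j310400
Denominator: (j1552)^2 + 734(j1552) + 2193 = -2406511 + j1139168
|N| = √(400² + 310400²) ≈ 3.104e+05, ∠N ≈ 89.93°
|D| = √(2406511² + 1139168²) ≈ 2.6625e+06, ∠D ≈ 154.67°
|L| = 3.104e+05 / 2.6625e+06 ≈ 0.11658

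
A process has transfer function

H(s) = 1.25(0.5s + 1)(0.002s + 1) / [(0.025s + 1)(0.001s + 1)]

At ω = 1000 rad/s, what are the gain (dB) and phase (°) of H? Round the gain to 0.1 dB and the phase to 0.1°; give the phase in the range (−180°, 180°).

At ω = 1000 rad/s:
zero (1 + j1000·0.5) = 1 + j500 → |·| ≈ 500, ∠ ≈ 89.89°
zero (1 + j1000·0.002) = 1 + j2 → |·| ≈ 2.2361, ∠ ≈ 63.43°
pole (1 + j1000·0.025) = 1 + j25 → |·| ≈ 25.02, ∠ ≈ 87.71°
pole (1 + j1000·0.001) = 1 + j1 → |·| ≈ 1.4142, ∠ ≈ 45.00°
|H| = 1.25 · 500 · 2.2361 / (25.02 · 1.4142) ≈ 39.498
Gain = 20 log₁₀(39.498) ≈ 31.93 dB
∠H = (89.89° + 63.43°) − (87.71° + 45.00°) = 20.61°

31.9 dB, 20.6°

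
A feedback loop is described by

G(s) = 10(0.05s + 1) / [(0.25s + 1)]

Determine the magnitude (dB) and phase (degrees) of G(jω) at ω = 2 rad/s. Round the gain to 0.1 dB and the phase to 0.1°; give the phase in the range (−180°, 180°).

At ω = 2 rad/s:
zero (1 + j2·0.05) = 1 + j0.1 → |·| ≈ 1.005, ∠ ≈ 5.71°
pole (1 + j2·0.25) = 1 + j0.5 → |·| ≈ 1.118, ∠ ≈ 26.57°
|G| = 10 · 1.005 / (1.118) ≈ 8.9893
Gain = 20 log₁₀(8.9893) ≈ 19.07 dB
∠G = (5.71°) − (26.57°) = -20.86°

19.1 dB, -20.9°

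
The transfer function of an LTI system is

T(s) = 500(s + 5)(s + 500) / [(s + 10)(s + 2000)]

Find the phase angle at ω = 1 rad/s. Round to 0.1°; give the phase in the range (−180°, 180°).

At s = jω = j1:
zero (s+5): 5 + j1 → |·| = √(5²+1²) = √26 ≈ 5.099, ∠ = arctan(1/5) ≈ 11.31°
zero (s+500): 500 + j1 → |·| = √(500²+1²) = √250001 ≈ 500, ∠ = arctan(1/500) ≈ 0.11°
pole (s+10): 10 + j1 → |·| = √(10²+1²) = √101 ≈ 10.05, ∠ = arctan(1/10) ≈ 5.71°
pole (s+2000): 2000 + j1 → |·| = √(2000²+1²) = √4000001 ≈ 2000, ∠ = arctan(1/2000) ≈ 0.03°
∠T = 11.42° − 5.74° = 5.68°

5.7°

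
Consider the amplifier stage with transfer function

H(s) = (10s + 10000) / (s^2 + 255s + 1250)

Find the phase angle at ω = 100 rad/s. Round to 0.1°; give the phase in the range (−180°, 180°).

-103.2°

Substitute s = j100:
Numerator: 10(j100) + 10000 = 10000 + j1000
Denominator: (j100)^2 + 255(j100) + 1250 = -8750 + j25500
|N| = √(10000² + 1000²) ≈ 10050, ∠N ≈ 5.71°
|D| = √(8750² + 25500²) ≈ 26959, ∠D ≈ 108.94°
∠H = 5.71° − 108.94° = -103.23°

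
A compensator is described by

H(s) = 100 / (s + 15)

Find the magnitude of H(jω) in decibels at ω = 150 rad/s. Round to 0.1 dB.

-3.6 dB

Substitute s = j150:
Numerator: 100 = 100 + j0
Denominator: (j150) + 15 = 15 + j150
|N| = √(100² + 0²) ≈ 100, ∠N ≈ 0.00°
|D| = √(15² + 150²) ≈ 150.75, ∠D ≈ 84.29°
|H| = 100 / 150.75 ≈ 0.66335
Gain = 20 log₁₀(0.66335) ≈ -3.57 dB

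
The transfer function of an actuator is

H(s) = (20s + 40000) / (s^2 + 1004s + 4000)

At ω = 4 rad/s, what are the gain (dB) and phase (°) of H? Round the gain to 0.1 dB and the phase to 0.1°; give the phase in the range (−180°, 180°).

17.0 dB, -45.1°

Substitute s = j4:
Numerator: 20(j4) + 40000 = 40000 + j80
Denominator: (j4)^2 + 1004(j4) + 4000 = 3984 + j4016
|N| = √(40000² + 80²) ≈ 40000, ∠N ≈ 0.11°
|D| = √(3984² + 4016²) ≈ 5656.9, ∠D ≈ 45.23°
|H| = 40000 / 5656.9 ≈ 7.071
Gain = 20 log₁₀(7.071) ≈ 16.99 dB
∠H = 0.11° − 45.23° = -45.12°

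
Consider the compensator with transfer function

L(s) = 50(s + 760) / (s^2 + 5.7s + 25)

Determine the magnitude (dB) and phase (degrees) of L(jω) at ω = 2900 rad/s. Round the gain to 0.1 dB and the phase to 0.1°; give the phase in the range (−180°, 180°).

-35.0 dB, -104.6°

At s = jω = j2900:
zero (s+760): 760 + j2900 → |·| = √(760²+2900²) = √8987600 ≈ 2997.9, ∠ = arctan(2900/760) ≈ 75.31°
quadratic: (j2900)² + 5.7·j2900 + 25 = -8409975 + j16530 → |·| ≈ 8.41e+06, ∠ ≈ 179.89°
|L| = 50 · 2997.9 / 8.41e+06 ≈ 0.017823
Gain = 20 log₁₀(0.017823) ≈ -34.98 dB
∠L = 75.31° − 179.89° = -104.58°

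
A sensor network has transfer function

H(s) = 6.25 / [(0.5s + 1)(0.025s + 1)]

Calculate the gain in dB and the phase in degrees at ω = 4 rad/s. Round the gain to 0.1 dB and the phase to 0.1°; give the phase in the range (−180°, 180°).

8.9 dB, -69.1°

At ω = 4 rad/s:
pole (1 + j4·0.5) = 1 + j2 → |·| ≈ 2.2361, ∠ ≈ 63.43°
pole (1 + j4·0.025) = 1 + j0.1 → |·| ≈ 1.005, ∠ ≈ 5.71°
|H| = 6.25 · 1 / (2.2361 · 1.005) ≈ 2.7811
Gain = 20 log₁₀(2.7811) ≈ 8.88 dB
∠H = (0°) − (63.43° + 5.71°) = -69.14°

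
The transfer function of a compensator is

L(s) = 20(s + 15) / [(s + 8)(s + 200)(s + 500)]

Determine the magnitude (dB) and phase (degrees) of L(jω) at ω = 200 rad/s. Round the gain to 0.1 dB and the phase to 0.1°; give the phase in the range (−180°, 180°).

At s = jω = j200:
zero (s+15): 15 + j200 → |·| = √(15²+200²) = √40225 ≈ 200.56, ∠ = arctan(200/15) ≈ 85.71°
pole (s+8): 8 + j200 → |·| = √(8²+200²) = √40064 ≈ 200.16, ∠ = arctan(200/8) ≈ 87.71°
pole (s+200): 200 + j200 → |·| = √(200²+200²) = √80000 ≈ 282.84, ∠ = arctan(200/200) ≈ 45.00°
pole (s+500): 500 + j200 → |·| = √(500²+200²) = √290000 ≈ 538.52, ∠ = arctan(200/500) ≈ 21.80°
|L| = 20 · 200.56 / 3.0487e+07 ≈ 0.00013157
Gain = 20 log₁₀(0.00013157) ≈ -77.62 dB
∠L = 85.71° − 154.51° = -68.80°

-77.6 dB, -68.8°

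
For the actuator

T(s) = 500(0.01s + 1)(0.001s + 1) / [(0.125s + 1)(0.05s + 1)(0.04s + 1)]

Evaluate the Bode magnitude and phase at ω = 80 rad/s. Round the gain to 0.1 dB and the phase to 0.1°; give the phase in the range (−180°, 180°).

13.3 dB, 170.3°

At ω = 80 rad/s:
zero (1 + j80·0.01) = 1 + j0.8 → |·| ≈ 1.2806, ∠ ≈ 38.66°
zero (1 + j80·0.001) = 1 + j0.08 → |·| ≈ 1.0032, ∠ ≈ 4.57°
pole (1 + j80·0.125) = 1 + j10 → |·| ≈ 10.05, ∠ ≈ 84.29°
pole (1 + j80·0.05) = 1 + j4 → |·| ≈ 4.1231, ∠ ≈ 75.96°
pole (1 + j80·0.04) = 1 + j3.2 → |·| ≈ 3.3526, ∠ ≈ 72.65°
|T| = 500 · 1.2806 · 1.0032 / (10.05 · 4.1231 · 3.3526) ≈ 4.6238
Gain = 20 log₁₀(4.6238) ≈ 13.30 dB
∠T = (38.66° + 4.57°) − (84.29° + 75.96° + 72.65°) = -189.67° ≡ 170.33° (principal value)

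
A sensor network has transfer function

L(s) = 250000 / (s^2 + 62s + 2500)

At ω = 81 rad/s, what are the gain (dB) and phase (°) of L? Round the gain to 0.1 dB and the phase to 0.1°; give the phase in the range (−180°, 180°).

At s = jω = j81:
quadratic: (j81)² + 62·j81 + 2500 = -4061 + j5022 → |·| ≈ 6458.5, ∠ ≈ 128.96°
|L| = 250000 / 6458.5 ≈ 38.709
Gain = 20 log₁₀(38.709) ≈ 31.76 dB
∠L = 0.00° − 128.96° = -128.96°

31.8 dB, -129.0°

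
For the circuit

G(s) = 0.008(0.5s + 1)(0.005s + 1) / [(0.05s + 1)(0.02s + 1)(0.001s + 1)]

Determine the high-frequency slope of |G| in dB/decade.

-20 dB/decade

Each pole contributes −20 dB/decade at high frequency; each zero contributes +20 dB/decade.
Net: 2 zero(s) − 3 pole(s) → -20 dB/decade.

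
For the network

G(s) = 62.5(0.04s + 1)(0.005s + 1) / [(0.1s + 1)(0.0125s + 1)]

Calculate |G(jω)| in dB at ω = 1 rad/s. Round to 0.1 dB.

35.9 dB

At ω = 1 rad/s:
zero (1 + j1·0.04) = 1 + j0.04 → |·| ≈ 1.0008, ∠ ≈ 2.29°
zero (1 + j1·0.005) = 1 + j0.005 → |·| ≈ 1, ∠ ≈ 0.29°
pole (1 + j1·0.1) = 1 + j0.1 → |·| ≈ 1.005, ∠ ≈ 5.71°
pole (1 + j1·0.0125) = 1 + j0.0125 → |·| ≈ 1.0001, ∠ ≈ 0.72°
|G| = 62.5 · 1.0008 · 1 / (1.005 · 1.0001) ≈ 62.233
Gain = 20 log₁₀(62.233) ≈ 35.88 dB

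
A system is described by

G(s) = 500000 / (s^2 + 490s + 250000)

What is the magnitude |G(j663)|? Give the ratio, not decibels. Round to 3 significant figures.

At s = jω = j663:
quadratic: (j663)² + 490·j663 + 250000 = -189569 + j324870 → |·| ≈ 3.7613e+05, ∠ ≈ 120.26°
|G| = 500000 / 3.7613e+05 ≈ 1.3293

1.33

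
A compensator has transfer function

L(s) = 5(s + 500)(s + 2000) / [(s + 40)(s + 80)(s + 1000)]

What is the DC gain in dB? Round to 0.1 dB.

L(0) = 5·500·2000 / (40·80·1000) = 1.5625
20 log₁₀(1.5625) ≈ 3.88 dB

3.9 dB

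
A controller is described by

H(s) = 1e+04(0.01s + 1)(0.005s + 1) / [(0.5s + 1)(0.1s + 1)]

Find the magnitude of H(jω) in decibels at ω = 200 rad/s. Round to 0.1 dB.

24.0 dB

At ω = 200 rad/s:
zero (1 + j200·0.01) = 1 + j2 → |·| ≈ 2.2361, ∠ ≈ 63.43°
zero (1 + j200·0.005) = 1 + j1 → |·| ≈ 1.4142, ∠ ≈ 45.00°
pole (1 + j200·0.5) = 1 + j100 → |·| ≈ 100, ∠ ≈ 89.43°
pole (1 + j200·0.1) = 1 + j20 → |·| ≈ 20.025, ∠ ≈ 87.14°
|H| = 1e+04 · 2.2361 · 1.4142 / (100 · 20.025) ≈ 15.792
Gain = 20 log₁₀(15.792) ≈ 23.97 dB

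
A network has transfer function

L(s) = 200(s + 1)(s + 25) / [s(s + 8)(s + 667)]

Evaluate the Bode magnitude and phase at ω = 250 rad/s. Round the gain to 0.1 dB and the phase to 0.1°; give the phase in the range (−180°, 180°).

-11.0 dB, -24.7°

At s = jω = j250:
zero (s+1): 1 + j250 → |·| = √(1²+250²) = √62501 ≈ 250, ∠ = arctan(250/1) ≈ 89.77°
zero (s+25): 25 + j250 → |·| = √(25²+250²) = √63125 ≈ 251.25, ∠ = arctan(250/25) ≈ 84.29°
pole (s+8): 8 + j250 → |·| = √(8²+250²) = √62564 ≈ 250.13, ∠ = arctan(250/8) ≈ 88.17°
pole (s+667): 667 + j250 → |·| = √(667²+250²) = √507389 ≈ 712.31, ∠ = arctan(250/667) ≈ 20.55°
pole at origin: |s| = 250, ∠ = 90.00° (in denominator)
|L| = 200 · 62812 / 4.4543e+07 ≈ 0.28203
Gain = 20 log₁₀(0.28203) ≈ -10.99 dB
∠L = 174.06° − 198.72° = -24.66°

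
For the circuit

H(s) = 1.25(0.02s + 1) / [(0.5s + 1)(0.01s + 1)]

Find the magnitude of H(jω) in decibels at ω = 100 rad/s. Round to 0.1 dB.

At ω = 100 rad/s:
zero (1 + j100·0.02) = 1 + j2 → |·| ≈ 2.2361, ∠ ≈ 63.43°
pole (1 + j100·0.5) = 1 + j50 → |·| ≈ 50.01, ∠ ≈ 88.85°
pole (1 + j100·0.01) = 1 + j1 → |·| ≈ 1.4142, ∠ ≈ 45.00°
|H| = 1.25 · 2.2361 / (50.01 · 1.4142) ≈ 0.039522
Gain = 20 log₁₀(0.039522) ≈ -28.06 dB

-28.1 dB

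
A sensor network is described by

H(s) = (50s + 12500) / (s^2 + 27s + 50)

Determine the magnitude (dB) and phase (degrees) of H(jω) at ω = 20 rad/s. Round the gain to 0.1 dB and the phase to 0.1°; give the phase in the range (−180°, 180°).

Substitute s = j20:
Numerator: 50(j20) + 12500 = 12500 + j1000
Denominator: (j20)^2 + 27(j20) + 50 = -350 + j540
|N| = √(12500² + 1000²) ≈ 12540, ∠N ≈ 4.57°
|D| = √(350² + 540²) ≈ 643.51, ∠D ≈ 122.95°
|H| = 12540 / 643.51 ≈ 19.487
Gain = 20 log₁₀(19.487) ≈ 25.79 dB
∠H = 4.57° − 122.95° = -118.38°

25.8 dB, -118.4°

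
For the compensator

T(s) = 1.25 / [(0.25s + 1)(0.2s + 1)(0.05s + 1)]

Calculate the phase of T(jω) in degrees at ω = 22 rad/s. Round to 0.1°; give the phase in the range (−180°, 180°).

At ω = 22 rad/s:
pole (1 + j22·0.25) = 1 + j5.5 → |·| ≈ 5.5902, ∠ ≈ 79.70°
pole (1 + j22·0.2) = 1 + j4.4 → |·| ≈ 4.5122, ∠ ≈ 77.20°
pole (1 + j22·0.05) = 1 + j1.1 → |·| ≈ 1.4866, ∠ ≈ 47.73°
∠T = (0°) − (79.70° + 77.20° + 47.73°) = -204.63° ≡ 155.37° (principal value)

155.4°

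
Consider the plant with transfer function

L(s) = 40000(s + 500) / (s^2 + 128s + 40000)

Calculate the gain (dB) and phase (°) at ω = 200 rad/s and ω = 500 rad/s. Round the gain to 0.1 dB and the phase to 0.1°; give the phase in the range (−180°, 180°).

At s = jω = j200:
zero (s+500): 500 + j200 → |·| = √(500²+200²) = √290000 ≈ 538.52, ∠ = arctan(200/500) ≈ 21.80°
quadratic: (j200)² + 128·j200 + 40000 = 0 + j25600 → |·| ≈ 25600, ∠ ≈ 90.00°
|L| = 40000 · 538.52 / 25600 ≈ 841.44
Gain = 20 log₁₀(841.44) ≈ 58.50 dB
∠L = 21.80° − 90.00° = -68.20°

At s = jω = j500:
zero (s+500): 500 + j500 → |·| = √(500²+500²) = √500000 ≈ 707.11, ∠ = arctan(500/500) ≈ 45.00°
quadratic: (j500)² + 128·j500 + 40000 = -210000 + j64000 → |·| ≈ 2.1954e+05, ∠ ≈ 163.05°
|L| = 40000 · 707.11 / 2.1954e+05 ≈ 128.83
Gain = 20 log₁₀(128.83) ≈ 42.20 dB
∠L = 45.00° − 163.05° = -118.05°

ω = 200: 58.5 dB, -68.2°; ω = 500: 42.2 dB, -118.1°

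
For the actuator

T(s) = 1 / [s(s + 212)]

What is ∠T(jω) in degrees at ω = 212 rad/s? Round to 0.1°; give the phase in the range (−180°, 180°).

At s = jω = j212:
pole (s+212): 212 + j212 → |·| = √(212²+212²) = √89888 ≈ 299.81, ∠ = arctan(212/212) ≈ 45.00°
pole at origin: |s| = 212, ∠ = 90.00° (in denominator)
∠T = 0.00° − 135.00° = -135.00°

-135.0°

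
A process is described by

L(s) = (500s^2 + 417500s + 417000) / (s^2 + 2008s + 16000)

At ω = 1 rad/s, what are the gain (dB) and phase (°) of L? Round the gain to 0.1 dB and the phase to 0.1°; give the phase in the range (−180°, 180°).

31.3 dB, 37.9°

Substitute s = j1:
Numerator: 500(j1)^2 + 417500(j1) + 417000 = 416500 + j417500
Denominator: (j1)^2 + 2008(j1) + 16000 = 15999 + j2008
|N| = √(416500² + 417500²) ≈ 5.8973e+05, ∠N ≈ 45.07°
|D| = √(15999² + 2008²) ≈ 16125, ∠D ≈ 7.15°
|L| = 5.8973e+05 / 16125 ≈ 36.572
Gain = 20 log₁₀(36.572) ≈ 31.26 dB
∠L = 45.07° − 7.15° = 37.92°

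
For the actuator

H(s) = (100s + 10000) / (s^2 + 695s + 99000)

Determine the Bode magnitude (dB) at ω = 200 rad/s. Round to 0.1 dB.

-16.6 dB

Substitute s = j200:
Numerator: 100(j200) + 10000 = 10000 + j20000
Denominator: (j200)^2 + 695(j200) + 99000 = 59000 + j139000
|N| = √(10000² + 20000²) ≈ 22361, ∠N ≈ 63.43°
|D| = √(59000² + 139000²) ≈ 1.51e+05, ∠D ≈ 67.00°
|H| = 22361 / 1.51e+05 ≈ 0.14809
Gain = 20 log₁₀(0.14809) ≈ -16.59 dB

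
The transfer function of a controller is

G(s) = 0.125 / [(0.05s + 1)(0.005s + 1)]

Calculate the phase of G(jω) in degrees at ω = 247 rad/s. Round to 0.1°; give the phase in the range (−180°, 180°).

At ω = 247 rad/s:
pole (1 + j247·0.05) = 1 + j12.35 → |·| ≈ 12.39, ∠ ≈ 85.37°
pole (1 + j247·0.005) = 1 + j1.235 → |·| ≈ 1.5891, ∠ ≈ 51.00°
∠G = (0°) − (85.37° + 51.00°) = -136.37°

-136.4°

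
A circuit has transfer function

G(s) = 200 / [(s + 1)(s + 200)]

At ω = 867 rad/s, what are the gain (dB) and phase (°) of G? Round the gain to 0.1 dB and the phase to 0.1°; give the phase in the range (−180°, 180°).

At s = jω = j867:
pole (s+1): 1 + j867 → |·| = √(1²+867²) = √751690 ≈ 867, ∠ = arctan(867/1) ≈ 89.93°
pole (s+200): 200 + j867 → |·| = √(200²+867²) = √791689 ≈ 889.77, ∠ = arctan(867/200) ≈ 77.01°
|G| = 200 / 7.7143e+05 ≈ 0.00025926
Gain = 20 log₁₀(0.00025926) ≈ -71.73 dB
∠G = 0.00° − 166.94° = -166.94°

-71.7 dB, -166.9°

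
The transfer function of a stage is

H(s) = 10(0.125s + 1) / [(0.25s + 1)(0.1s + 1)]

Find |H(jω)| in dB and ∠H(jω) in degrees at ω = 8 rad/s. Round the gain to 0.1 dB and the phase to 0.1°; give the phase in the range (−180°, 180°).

13.9 dB, -57.1°

At ω = 8 rad/s:
zero (1 + j8·0.125) = 1 + j1 → |·| ≈ 1.4142, ∠ ≈ 45.00°
pole (1 + j8·0.25) = 1 + j2 → |·| ≈ 2.2361, ∠ ≈ 63.43°
pole (1 + j8·0.1) = 1 + j0.8 → |·| ≈ 1.2806, ∠ ≈ 38.66°
|H| = 10 · 1.4142 / (2.2361 · 1.2806) ≈ 4.9386
Gain = 20 log₁₀(4.9386) ≈ 13.87 dB
∠H = (45.00°) − (63.43° + 38.66°) = -57.09°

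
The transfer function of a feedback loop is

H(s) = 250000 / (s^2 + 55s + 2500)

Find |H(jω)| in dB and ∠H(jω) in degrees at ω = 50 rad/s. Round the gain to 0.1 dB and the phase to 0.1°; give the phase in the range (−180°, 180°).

39.2 dB, -90.0°

At s = jω = j50:
quadratic: (j50)² + 55·j50 + 2500 = 0 + j2750 → |·| ≈ 2750, ∠ ≈ 90.00°
|H| = 250000 / 2750 ≈ 90.909
Gain = 20 log₁₀(90.909) ≈ 39.17 dB
∠H = 0.00° − 90.00° = -90.00°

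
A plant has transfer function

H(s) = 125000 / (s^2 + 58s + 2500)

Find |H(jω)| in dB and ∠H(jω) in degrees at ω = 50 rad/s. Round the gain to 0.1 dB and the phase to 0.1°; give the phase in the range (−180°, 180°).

32.7 dB, -90.0°

At s = jω = j50:
quadratic: (j50)² + 58·j50 + 2500 = 0 + j2900 → |·| ≈ 2900, ∠ ≈ 90.00°
|H| = 125000 / 2900 ≈ 43.103
Gain = 20 log₁₀(43.103) ≈ 32.69 dB
∠H = 0.00° − 90.00° = -90.00°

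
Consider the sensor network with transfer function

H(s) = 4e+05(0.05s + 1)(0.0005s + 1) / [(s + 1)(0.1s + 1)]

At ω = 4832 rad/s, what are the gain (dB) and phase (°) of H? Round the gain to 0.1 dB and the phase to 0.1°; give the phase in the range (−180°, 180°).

At ω = 4832 rad/s:
zero (1 + j4832·0.05) = 1 + j241.6 → |·| ≈ 241.6, ∠ ≈ 89.76°
zero (1 + j4832·0.0005) = 1 + j2.416 → |·| ≈ 2.6148, ∠ ≈ 67.51°
pole (1 + j4832·1) = 1 + j4832 → |·| ≈ 4832, ∠ ≈ 89.99°
pole (1 + j4832·0.1) = 1 + j483.2 → |·| ≈ 483.2, ∠ ≈ 89.88°
|H| = 4e+05 · 241.6 · 2.6148 / (4832 · 483.2) ≈ 108.23
Gain = 20 log₁₀(108.23) ≈ 40.69 dB
∠H = (89.76° + 67.51°) − (89.99° + 89.88°) = -22.60°

40.7 dB, -22.6°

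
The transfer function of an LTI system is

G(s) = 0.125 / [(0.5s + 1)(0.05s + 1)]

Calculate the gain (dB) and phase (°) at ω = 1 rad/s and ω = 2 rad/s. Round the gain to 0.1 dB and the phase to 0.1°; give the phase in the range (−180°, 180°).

ω = 1: -19.0 dB, -29.4°; ω = 2: -21.1 dB, -50.7°

At ω = 1 rad/s:
pole (1 + j1·0.5) = 1 + j0.5 → |·| ≈ 1.118, ∠ ≈ 26.57°
pole (1 + j1·0.05) = 1 + j0.05 → |·| ≈ 1.0012, ∠ ≈ 2.86°
|G| = 0.125 · 1 / (1.118 · 1.0012) ≈ 0.11167
Gain = 20 log₁₀(0.11167) ≈ -19.04 dB
∠G = (0°) − (26.57° + 2.86°) = -29.43°

At ω = 2 rad/s:
pole (1 + j2·0.5) = 1 + j1 → |·| ≈ 1.4142, ∠ ≈ 45.00°
pole (1 + j2·0.05) = 1 + j0.1 → |·| ≈ 1.005, ∠ ≈ 5.71°
|G| = 0.125 · 1 / (1.4142 · 1.005) ≈ 0.087949
Gain = 20 log₁₀(0.087949) ≈ -21.12 dB
∠G = (0°) − (45.00° + 5.71°) = -50.71°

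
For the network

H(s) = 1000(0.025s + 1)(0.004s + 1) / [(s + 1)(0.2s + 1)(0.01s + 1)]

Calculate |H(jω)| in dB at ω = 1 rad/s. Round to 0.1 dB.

At ω = 1 rad/s:
zero (1 + j1·0.025) = 1 + j0.025 → |·| ≈ 1.0003, ∠ ≈ 1.43°
zero (1 + j1·0.004) = 1 + j0.004 → |·| ≈ 1, ∠ ≈ 0.23°
pole (1 + j1·1) = 1 + j1 → |·| ≈ 1.4142, ∠ ≈ 45.00°
pole (1 + j1·0.2) = 1 + j0.2 → |·| ≈ 1.0198, ∠ ≈ 11.31°
pole (1 + j1·0.01) = 1 + j0.01 → |·| ≈ 1, ∠ ≈ 0.57°
|H| = 1000 · 1.0003 · 1 / (1.4142 · 1.0198 · 1) ≈ 693.59
Gain = 20 log₁₀(693.59) ≈ 56.82 dB

56.8 dB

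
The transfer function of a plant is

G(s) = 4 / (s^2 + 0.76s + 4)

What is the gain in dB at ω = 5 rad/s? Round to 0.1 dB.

At s = jω = j5:
quadratic: (j5)² + 0.76·j5 + 4 = -21 + j3.8 → |·| ≈ 21.341, ∠ ≈ 169.74°
|G| = 4 / 21.341 ≈ 0.18743
Gain = 20 log₁₀(0.18743) ≈ -14.54 dB

-14.5 dB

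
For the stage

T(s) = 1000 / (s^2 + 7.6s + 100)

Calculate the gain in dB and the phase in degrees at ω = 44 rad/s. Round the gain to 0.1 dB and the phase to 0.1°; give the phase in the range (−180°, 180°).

At s = jω = j44:
quadratic: (j44)² + 7.6·j44 + 100 = -1836 + j334.4 → |·| ≈ 1866.2, ∠ ≈ 169.68°
|T| = 1000 / 1866.2 ≈ 0.53585
Gain = 20 log₁₀(0.53585) ≈ -5.42 dB
∠T = 0.00° − 169.68° = -169.68°

-5.4 dB, -169.7°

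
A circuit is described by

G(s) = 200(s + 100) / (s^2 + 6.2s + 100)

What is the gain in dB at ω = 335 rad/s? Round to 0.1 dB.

At s = jω = j335:
zero (s+100): 100 + j335 → |·| = √(100²+335²) = √122225 ≈ 349.61, ∠ = arctan(335/100) ≈ 73.38°
quadratic: (j335)² + 6.2·j335 + 100 = -112125 + j2077 → |·| ≈ 1.1214e+05, ∠ ≈ 178.94°
|G| = 200 · 349.61 / 1.1214e+05 ≈ 0.62352
Gain = 20 log₁₀(0.62352) ≈ -4.10 dB

-4.1 dB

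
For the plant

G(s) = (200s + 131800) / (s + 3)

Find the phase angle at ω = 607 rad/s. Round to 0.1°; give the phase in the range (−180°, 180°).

-47.1°

Substitute s = j607:
Numerator: 200(j607) + 131800 = 131800 + j121400
Denominator: (j607) + 3 = 3 + j607
|N| = √(131800² + 121400²) ≈ 1.7919e+05, ∠N ≈ 42.65°
|D| = √(3² + 607²) ≈ 607.01, ∠D ≈ 89.72°
∠G = 42.65° − 89.72° = -47.07°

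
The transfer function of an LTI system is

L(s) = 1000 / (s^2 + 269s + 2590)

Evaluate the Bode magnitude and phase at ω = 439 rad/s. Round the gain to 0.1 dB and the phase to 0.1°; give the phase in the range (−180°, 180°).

-47.0 dB, -148.2°

Substitute s = j439:
Numerator: 1000 = 1000 + j0
Denominator: (j439)^2 + 269(j439) + 2590 = -190131 + j118091
|N| = √(1000² + 0²) ≈ 1000, ∠N ≈ 0.00°
|D| = √(190131² + 118091²) ≈ 2.2382e+05, ∠D ≈ 148.16°
|L| = 1000 / 2.2382e+05 ≈ 0.0044679
Gain = 20 log₁₀(0.0044679) ≈ -47.00 dB
∠L = 0.00° − 148.16° = -148.16°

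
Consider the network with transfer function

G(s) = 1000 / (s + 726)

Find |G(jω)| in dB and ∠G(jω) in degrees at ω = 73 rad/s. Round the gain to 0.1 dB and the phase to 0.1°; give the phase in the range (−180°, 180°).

2.7 dB, -5.7°

Substitute s = j73:
Numerator: 1000 = 1000 + j0
Denominator: (j73) + 726 = 726 + j73
|N| = √(1000² + 0²) ≈ 1000, ∠N ≈ 0.00°
|D| = √(726² + 73²) ≈ 729.66, ∠D ≈ 5.74°
|G| = 1000 / 729.66 ≈ 1.3705
Gain = 20 log₁₀(1.3705) ≈ 2.74 dB
∠G = 0.00° − 5.74° = -5.74°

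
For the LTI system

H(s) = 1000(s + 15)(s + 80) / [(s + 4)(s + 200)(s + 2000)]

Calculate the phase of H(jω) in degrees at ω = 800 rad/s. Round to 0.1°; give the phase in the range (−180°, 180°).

At s = jω = j800:
zero (s+15): 15 + j800 → |·| = √(15²+800²) = √640225 ≈ 800.14, ∠ = arctan(800/15) ≈ 88.93°
zero (s+80): 80 + j800 → |·| = √(80²+800²) = √646400 ≈ 803.99, ∠ = arctan(800/80) ≈ 84.29°
pole (s+4): 4 + j800 → |·| = √(4²+800²) = √640016 ≈ 800.01, ∠ = arctan(800/4) ≈ 89.71°
pole (s+200): 200 + j800 → |·| = √(200²+800²) = √680000 ≈ 824.62, ∠ = arctan(800/200) ≈ 75.96°
pole (s+2000): 2000 + j800 → |·| = √(2000²+800²) = √4640000 ≈ 2154.1, ∠ = arctan(800/2000) ≈ 21.80°
∠H = 173.22° − 187.47° = -14.25°

-14.3°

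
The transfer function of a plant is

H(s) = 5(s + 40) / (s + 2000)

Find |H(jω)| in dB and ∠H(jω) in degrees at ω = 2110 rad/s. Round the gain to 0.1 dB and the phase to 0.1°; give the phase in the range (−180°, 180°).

At s = jω = j2110:
zero (s+40): 40 + j2110 → |·| = √(40²+2110²) = √4453700 ≈ 2110.4, ∠ = arctan(2110/40) ≈ 88.91°
pole (s+2000): 2000 + j2110 → |·| = √(2000²+2110²) = √8452100 ≈ 2907.2, ∠ = arctan(2110/2000) ≈ 46.53°
|H| = 5 · 2110.4 / 2907.2 ≈ 3.6296
Gain = 20 log₁₀(3.6296) ≈ 11.20 dB
∠H = 88.91° − 46.53° = 42.38°

11.2 dB, 42.4°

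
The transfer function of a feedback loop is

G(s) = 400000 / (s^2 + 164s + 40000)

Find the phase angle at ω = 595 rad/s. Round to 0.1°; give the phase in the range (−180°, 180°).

At s = jω = j595:
quadratic: (j595)² + 164·j595 + 40000 = -314025 + j97580 → |·| ≈ 3.2884e+05, ∠ ≈ 162.74°
∠G = 0.00° − 162.74° = -162.74°

-162.7°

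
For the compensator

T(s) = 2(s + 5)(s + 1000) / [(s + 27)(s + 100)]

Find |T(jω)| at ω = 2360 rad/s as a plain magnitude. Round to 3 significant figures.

2.17

At s = jω = j2360:
zero (s+5): 5 + j2360 → |·| = √(5²+2360²) = √5569625 ≈ 2360, ∠ = arctan(2360/5) ≈ 89.88°
zero (s+1000): 1000 + j2360 → |·| = √(1000²+2360²) = √6569600 ≈ 2563.1, ∠ = arctan(2360/1000) ≈ 67.04°
pole (s+27): 27 + j2360 → |·| = √(27²+2360²) = √5570329 ≈ 2360.2, ∠ = arctan(2360/27) ≈ 89.34°
pole (s+100): 100 + j2360 → |·| = √(100²+2360²) = √5579600 ≈ 2362.1, ∠ = arctan(2360/100) ≈ 87.57°
|T| = 2 · 6.0489e+06 / 5.575e+06 ≈ 2.17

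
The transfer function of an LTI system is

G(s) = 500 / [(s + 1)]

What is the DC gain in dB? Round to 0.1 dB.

G(0) = 500 · 1 / 1 = 500
20 log₁₀(500) ≈ 53.98 dB

54.0 dB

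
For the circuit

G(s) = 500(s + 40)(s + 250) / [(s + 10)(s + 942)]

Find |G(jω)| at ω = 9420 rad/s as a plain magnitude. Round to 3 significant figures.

At s = jω = j9420:
zero (s+40): 40 + j9420 → |·| = √(40²+9420²) = √88738000 ≈ 9420.1, ∠ = arctan(9420/40) ≈ 89.76°
zero (s+250): 250 + j9420 → |·| = √(250²+9420²) = √88798900 ≈ 9423.3, ∠ = arctan(9420/250) ≈ 88.48°
pole (s+10): 10 + j9420 → |·| = √(10²+9420²) = √88736500 ≈ 9420, ∠ = arctan(9420/10) ≈ 89.94°
pole (s+942): 942 + j9420 → |·| = √(942²+9420²) = √89623764 ≈ 9467, ∠ = arctan(9420/942) ≈ 84.29°
|G| = 500 · 8.8768e+07 / 8.9179e+07 ≈ 497.7

498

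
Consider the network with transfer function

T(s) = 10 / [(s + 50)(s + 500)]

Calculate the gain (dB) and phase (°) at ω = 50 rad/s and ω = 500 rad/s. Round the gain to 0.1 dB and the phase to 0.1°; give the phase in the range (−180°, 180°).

ω = 50: -71.0 dB, -50.7°; ω = 500: -91.0 dB, -129.3°

At s = jω = j50:
pole (s+50): 50 + j50 → |·| = √(50²+50²) = √5000 ≈ 70.711, ∠ = arctan(50/50) ≈ 45.00°
pole (s+500): 500 + j50 → |·| = √(500²+50²) = √252500 ≈ 502.49, ∠ = arctan(50/500) ≈ 5.71°
|T| = 10 / 35532 ≈ 0.00028144
Gain = 20 log₁₀(0.00028144) ≈ -71.01 dB
∠T = 0.00° − 50.71° = -50.71°

At s = jω = j500:
pole (s+50): 50 + j500 → |·| = √(50²+500²) = √252500 ≈ 502.49, ∠ = arctan(500/50) ≈ 84.29°
pole (s+500): 500 + j500 → |·| = √(500²+500²) = √500000 ≈ 707.11, ∠ = arctan(500/500) ≈ 45.00°
|T| = 10 / 3.5532e+05 ≈ 2.8144e-05
Gain = 20 log₁₀(2.8144e-05) ≈ -91.01 dB
∠T = 0.00° − 129.29° = -129.29°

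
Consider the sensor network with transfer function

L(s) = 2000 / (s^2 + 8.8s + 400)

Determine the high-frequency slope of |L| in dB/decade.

-40 dB/decade

Each pole contributes −20 dB/decade at high frequency; each zero contributes +20 dB/decade.
Net: 0 zero(s) − 2 pole(s) → -40 dB/decade.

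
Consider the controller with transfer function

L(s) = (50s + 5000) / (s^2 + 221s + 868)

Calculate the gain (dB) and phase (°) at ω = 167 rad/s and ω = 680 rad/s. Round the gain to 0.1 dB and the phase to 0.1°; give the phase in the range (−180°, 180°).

ω = 167: -13.4 dB, -67.1°; ω = 680: -23.0 dB, -80.3°

Substitute s = j167:
Numerator: 50(j167) + 5000 = 5000 + j8350
Denominator: (j167)^2 + 221(j167) + 868 = -27021 + j36907
|N| = √(5000² + 8350²) ≈ 9732.5, ∠N ≈ 59.09°
|D| = √(27021² + 36907²) ≈ 45741, ∠D ≈ 126.21°
|L| = 9732.5 / 45741 ≈ 0.21277
Gain = 20 log₁₀(0.21277) ≈ -13.44 dB
∠L = 59.09° − 126.21° = -67.12°

Substitute s = j680:
Numerator: 50(j680) + 5000 = 5000 + j34000
Denominator: (j680)^2 + 221(j680) + 868 = -461532 + j150280
|N| = √(5000² + 34000²) ≈ 34366, ∠N ≈ 81.63°
|D| = √(461532² + 150280²) ≈ 4.8538e+05, ∠D ≈ 161.96°
|L| = 34366 / 4.8538e+05 ≈ 0.070802
Gain = 20 log₁₀(0.070802) ≈ -23.00 dB
∠L = 81.63° − 161.96° = -80.33°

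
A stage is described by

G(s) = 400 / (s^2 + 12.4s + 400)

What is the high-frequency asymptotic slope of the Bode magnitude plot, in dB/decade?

-40 dB/decade

Each pole contributes −20 dB/decade at high frequency; each zero contributes +20 dB/decade.
Net: 0 zero(s) − 2 pole(s) → -40 dB/decade.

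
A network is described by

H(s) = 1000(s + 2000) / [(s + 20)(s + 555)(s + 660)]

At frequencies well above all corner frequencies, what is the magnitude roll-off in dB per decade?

-40 dB/decade

Each pole contributes −20 dB/decade at high frequency; each zero contributes +20 dB/decade.
Net: 1 zero(s) − 3 pole(s) → -40 dB/decade.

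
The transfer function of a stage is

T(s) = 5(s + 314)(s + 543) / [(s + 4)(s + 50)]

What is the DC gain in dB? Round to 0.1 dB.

T(0) = 5·314·543 / (4·50) ≈ 4262.6
20 log₁₀(4262.6) ≈ 72.59 dB

72.6 dB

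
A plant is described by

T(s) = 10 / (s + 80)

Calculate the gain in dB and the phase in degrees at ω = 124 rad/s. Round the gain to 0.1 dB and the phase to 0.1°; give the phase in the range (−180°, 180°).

At s = jω = j124:
pole (s+80): 80 + j124 → |·| = √(80²+124²) = √21776 ≈ 147.57, ∠ = arctan(124/80) ≈ 57.17°
|T| = 10 / 147.57 ≈ 0.067764
Gain = 20 log₁₀(0.067764) ≈ -23.38 dB
∠T = 0.00° − 57.17° = -57.17°

-23.4 dB, -57.2°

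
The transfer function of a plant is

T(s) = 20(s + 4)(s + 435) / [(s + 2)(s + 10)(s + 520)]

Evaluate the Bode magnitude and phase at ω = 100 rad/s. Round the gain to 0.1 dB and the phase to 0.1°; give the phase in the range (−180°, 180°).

-15.5 dB, -83.4°

At s = jω = j100:
zero (s+4): 4 + j100 → |·| = √(4²+100²) = √10016 ≈ 100.08, ∠ = arctan(100/4) ≈ 87.71°
zero (s+435): 435 + j100 → |·| = √(435²+100²) = √199225 ≈ 446.35, ∠ = arctan(100/435) ≈ 12.95°
pole (s+2): 2 + j100 → |·| = √(2²+100²) = √10004 ≈ 100.02, ∠ = arctan(100/2) ≈ 88.85°
pole (s+10): 10 + j100 → |·| = √(10²+100²) = √10100 ≈ 100.5, ∠ = arctan(100/10) ≈ 84.29°
pole (s+520): 520 + j100 → |·| = √(520²+100²) = √280400 ≈ 529.53, ∠ = arctan(100/520) ≈ 10.89°
|T| = 20 · 44671 / 5.3228e+06 ≈ 0.16785
Gain = 20 log₁₀(0.16785) ≈ -15.50 dB
∠T = 100.66° − 184.03° = -83.37°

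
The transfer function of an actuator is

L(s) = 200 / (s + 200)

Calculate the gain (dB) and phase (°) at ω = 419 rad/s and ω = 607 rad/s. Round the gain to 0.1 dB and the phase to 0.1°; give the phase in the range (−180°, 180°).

ω = 419: -7.3 dB, -64.5°; ω = 607: -10.1 dB, -71.8°

At s = jω = j419:
pole (s+200): 200 + j419 → |·| = √(200²+419²) = √215561 ≈ 464.29, ∠ = arctan(419/200) ≈ 64.48°
|L| = 200 / 464.29 ≈ 0.43077
Gain = 20 log₁₀(0.43077) ≈ -7.32 dB
∠L = 0.00° − 64.48° = -64.48°

At s = jω = j607:
pole (s+200): 200 + j607 → |·| = √(200²+607²) = √408449 ≈ 639.1, ∠ = arctan(607/200) ≈ 71.76°
|L| = 200 / 639.1 ≈ 0.31294
Gain = 20 log₁₀(0.31294) ≈ -10.09 dB
∠L = 0.00° − 71.76° = -71.76°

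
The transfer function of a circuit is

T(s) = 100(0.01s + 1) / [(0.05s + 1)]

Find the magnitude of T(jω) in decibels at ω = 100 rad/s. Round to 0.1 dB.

28.9 dB

At ω = 100 rad/s:
zero (1 + j100·0.01) = 1 + j1 → |·| ≈ 1.4142, ∠ ≈ 45.00°
pole (1 + j100·0.05) = 1 + j5 → |·| ≈ 5.099, ∠ ≈ 78.69°
|T| = 100 · 1.4142 / (5.099) ≈ 27.735
Gain = 20 log₁₀(27.735) ≈ 28.86 dB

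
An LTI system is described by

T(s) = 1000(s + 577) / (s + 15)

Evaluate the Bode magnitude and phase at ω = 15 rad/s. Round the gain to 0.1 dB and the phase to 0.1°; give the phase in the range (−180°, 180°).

At s = jω = j15:
zero (s+577): 577 + j15 → |·| = √(577²+15²) = √333154 ≈ 577.19, ∠ = arctan(15/577) ≈ 1.49°
pole (s+15): 15 + j15 → |·| = √(15²+15²) = √450 ≈ 21.213, ∠ = arctan(15/15) ≈ 45.00°
|T| = 1000 · 577.19 / 21.213 ≈ 27209
Gain = 20 log₁₀(27209) ≈ 88.69 dB
∠T = 1.49° − 45.00° = -43.51°

88.7 dB, -43.5°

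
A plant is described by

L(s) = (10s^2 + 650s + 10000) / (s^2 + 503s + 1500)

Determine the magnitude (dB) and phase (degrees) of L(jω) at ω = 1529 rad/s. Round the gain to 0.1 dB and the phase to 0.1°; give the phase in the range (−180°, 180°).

19.6 dB, 15.8°

Substitute s = j1529:
Numerator: 10(j1529)^2 + 650(j1529) + 10000 = -23368410 + j993850
Denominator: (j1529)^2 + 503(j1529) + 1500 = -2336341 + j769087
|N| = √(23368410² + 993850²) ≈ 2.339e+07, ∠N ≈ 177.56°
|D| = √(2336341² + 769087²) ≈ 2.4597e+06, ∠D ≈ 161.78°
|L| = 2.339e+07 / 2.4597e+06 ≈ 9.5093
Gain = 20 log₁₀(9.5093) ≈ 19.56 dB
∠L = 177.56° − 161.78° = 15.78°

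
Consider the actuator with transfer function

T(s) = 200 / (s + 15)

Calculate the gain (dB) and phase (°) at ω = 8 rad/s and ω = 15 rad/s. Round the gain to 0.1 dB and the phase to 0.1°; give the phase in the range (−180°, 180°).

At s = jω = j8:
pole (s+15): 15 + j8 → |·| = √(15²+8²) = √289 ≈ 17, ∠ = arctan(8/15) ≈ 28.07°
|T| = 200 / 17 ≈ 11.765
Gain = 20 log₁₀(11.765) ≈ 21.41 dB
∠T = 0.00° − 28.07° = -28.07°

At s = jω = j15:
pole (s+15): 15 + j15 → |·| = √(15²+15²) = √450 ≈ 21.213, ∠ = arctan(15/15) ≈ 45.00°
|T| = 200 / 21.213 ≈ 9.4282
Gain = 20 log₁₀(9.4282) ≈ 19.49 dB
∠T = 0.00° − 45.00° = -45.00°

ω = 8: 21.4 dB, -28.1°; ω = 15: 19.5 dB, -45.0°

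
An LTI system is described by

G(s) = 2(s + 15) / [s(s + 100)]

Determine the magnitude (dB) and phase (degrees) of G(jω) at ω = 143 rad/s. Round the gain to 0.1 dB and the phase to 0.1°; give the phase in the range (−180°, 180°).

At s = jω = j143:
zero (s+15): 15 + j143 → |·| = √(15²+143²) = √20674 ≈ 143.78, ∠ = arctan(143/15) ≈ 84.01°
pole (s+100): 100 + j143 → |·| = √(100²+143²) = √30449 ≈ 174.5, ∠ = arctan(143/100) ≈ 55.03°
pole at origin: |s| = 143, ∠ = 90.00° (in denominator)
|G| = 2 · 143.78 / 24954 ≈ 0.011524
Gain = 20 log₁₀(0.011524) ≈ -38.77 dB
∠G = 84.01° − 145.03° = -61.02°

-38.8 dB, -61.0°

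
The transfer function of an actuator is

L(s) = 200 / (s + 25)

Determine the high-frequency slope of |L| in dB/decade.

-20 dB/decade

Each pole contributes −20 dB/decade at high frequency; each zero contributes +20 dB/decade.
Net: 0 zero(s) − 1 pole(s) → -20 dB/decade.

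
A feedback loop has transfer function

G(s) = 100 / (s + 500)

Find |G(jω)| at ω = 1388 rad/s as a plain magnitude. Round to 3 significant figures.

0.0678

Substitute s = j1388:
Numerator: 100 = 100 + j0
Denominator: (j1388) + 500 = 500 + j1388
|N| = √(100² + 0²) ≈ 100, ∠N ≈ 0.00°
|D| = √(500² + 1388²) ≈ 1475.3, ∠D ≈ 70.19°
|G| = 100 / 1475.3 ≈ 0.067783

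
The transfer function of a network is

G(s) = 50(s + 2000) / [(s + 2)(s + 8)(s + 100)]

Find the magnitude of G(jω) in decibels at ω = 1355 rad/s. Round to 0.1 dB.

-86.3 dB

At s = jω = j1355:
zero (s+2000): 2000 + j1355 → |·| = √(2000²+1355²) = √5836025 ≈ 2415.8, ∠ = arctan(1355/2000) ≈ 34.12°
pole (s+2): 2 + j1355 → |·| = √(2²+1355²) = √1836029 ≈ 1355, ∠ = arctan(1355/2) ≈ 89.92°
pole (s+8): 8 + j1355 → |·| = √(8²+1355²) = √1836089 ≈ 1355, ∠ = arctan(1355/8) ≈ 89.66°
pole (s+100): 100 + j1355 → |·| = √(100²+1355²) = √1846025 ≈ 1358.7, ∠ = arctan(1355/100) ≈ 85.78°
|G| = 50 · 2415.8 / 2.4946e+09 ≈ 4.8421e-05
Gain = 20 log₁₀(4.8421e-05) ≈ -86.30 dB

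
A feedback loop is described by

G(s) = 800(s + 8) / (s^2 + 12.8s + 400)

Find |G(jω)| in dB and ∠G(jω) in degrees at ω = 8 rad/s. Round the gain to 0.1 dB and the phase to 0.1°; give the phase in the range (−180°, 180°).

At s = jω = j8:
zero (s+8): 8 + j8 → |·| = √(8²+8²) = √128 ≈ 11.314, ∠ = arctan(8/8) ≈ 45.00°
quadratic: (j8)² + 12.8·j8 + 400 = 336 + j102.4 → |·| ≈ 351.26, ∠ ≈ 16.95°
|G| = 800 · 11.314 / 351.26 ≈ 25.768
Gain = 20 log₁₀(25.768) ≈ 28.22 dB
∠G = 45.00° − 16.95° = 28.05°

28.2 dB, 28.1°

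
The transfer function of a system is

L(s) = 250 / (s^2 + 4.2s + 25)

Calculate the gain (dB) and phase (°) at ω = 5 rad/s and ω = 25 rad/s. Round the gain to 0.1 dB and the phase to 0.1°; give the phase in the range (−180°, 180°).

At s = jω = j5:
quadratic: (j5)² + 4.2·j5 + 25 = 0 + j21 → |·| ≈ 21, ∠ ≈ 90.00°
|L| = 250 / 21 ≈ 11.905
Gain = 20 log₁₀(11.905) ≈ 21.51 dB
∠L = 0.00° − 90.00° = -90.00°

At s = jω = j25:
quadratic: (j25)² + 4.2·j25 + 25 = -600 + j105 → |·| ≈ 609.12, ∠ ≈ 170.07°
|L| = 250 / 609.12 ≈ 0.41043
Gain = 20 log₁₀(0.41043) ≈ -7.74 dB
∠L = 0.00° − 170.07° = -170.07°

ω = 5: 21.5 dB, -90.0°; ω = 25: -7.7 dB, -170.1°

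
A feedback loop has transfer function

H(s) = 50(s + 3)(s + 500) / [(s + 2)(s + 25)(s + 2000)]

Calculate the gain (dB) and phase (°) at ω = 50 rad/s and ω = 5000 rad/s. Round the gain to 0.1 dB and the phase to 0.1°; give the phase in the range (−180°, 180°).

ω = 50: -13.0 dB, -60.3°; ω = 5000: -40.6 dB, -73.6°

At s = jω = j50:
zero (s+3): 3 + j50 → |·| = √(3²+50²) = √2509 ≈ 50.09, ∠ = arctan(50/3) ≈ 86.57°
zero (s+500): 500 + j50 → |·| = √(500²+50²) = √252500 ≈ 502.49, ∠ = arctan(50/500) ≈ 5.71°
pole (s+2): 2 + j50 → |·| = √(2²+50²) = √2504 ≈ 50.04, ∠ = arctan(50/2) ≈ 87.71°
pole (s+25): 25 + j50 → |·| = √(25²+50²) = √3125 ≈ 55.902, ∠ = arctan(50/25) ≈ 63.43°
pole (s+2000): 2000 + j50 → |·| = √(2000²+50²) = √4002500 ≈ 2000.6, ∠ = arctan(50/2000) ≈ 1.43°
|H| = 50 · 25170 / 5.5964e+06 ≈ 0.22488
Gain = 20 log₁₀(0.22488) ≈ -12.96 dB
∠H = 92.28° − 152.57° = -60.29°

At s = jω = j5000:
zero (s+3): 3 + j5000 → |·| = √(3²+5000²) = √25000009 ≈ 5000, ∠ = arctan(5000/3) ≈ 89.97°
zero (s+500): 500 + j5000 → |·| = √(500²+5000²) = √25250000 ≈ 5024.9, ∠ = arctan(5000/500) ≈ 84.29°
pole (s+2): 2 + j5000 → |·| = √(2²+5000²) = √25000004 ≈ 5000, ∠ = arctan(5000/2) ≈ 89.98°
pole (s+25): 25 + j5000 → |·| = √(25²+5000²) = √25000625 ≈ 5000.1, ∠ = arctan(5000/25) ≈ 89.71°
pole (s+2000): 2000 + j5000 → |·| = √(2000²+5000²) = √29000000 ≈ 5385.2, ∠ = arctan(5000/2000) ≈ 68.20°
|H| = 50 · 2.5124e+07 / 1.3463e+11 ≈ 0.0093308
Gain = 20 log₁₀(0.0093308) ≈ -40.60 dB
∠H = 174.26° − 247.89° = -73.63°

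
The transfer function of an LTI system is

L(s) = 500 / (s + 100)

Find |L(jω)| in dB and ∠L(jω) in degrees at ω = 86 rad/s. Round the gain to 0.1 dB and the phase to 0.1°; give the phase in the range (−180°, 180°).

At s = jω = j86:
pole (s+100): 100 + j86 → |·| = √(100²+86²) = √17396 ≈ 131.89, ∠ = arctan(86/100) ≈ 40.70°
|L| = 500 / 131.89 ≈ 3.791
Gain = 20 log₁₀(3.791) ≈ 11.58 dB
∠L = 0.00° − 40.70° = -40.70°

11.6 dB, -40.7°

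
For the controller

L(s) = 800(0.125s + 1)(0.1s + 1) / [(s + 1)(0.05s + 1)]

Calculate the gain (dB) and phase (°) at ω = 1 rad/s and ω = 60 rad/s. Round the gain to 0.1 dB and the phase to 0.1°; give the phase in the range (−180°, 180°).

ω = 1: 55.2 dB, -35.0°; ω = 60: 45.8 dB, 2.3°

At ω = 1 rad/s:
zero (1 + j1·0.125) = 1 + j0.125 → |·| ≈ 1.0078, ∠ ≈ 7.13°
zero (1 + j1·0.1) = 1 + j0.1 → |·| ≈ 1.005, ∠ ≈ 5.71°
pole (1 + j1·1) = 1 + j1 → |·| ≈ 1.4142, ∠ ≈ 45.00°
pole (1 + j1·0.05) = 1 + j0.05 → |·| ≈ 1.0012, ∠ ≈ 2.86°
|L| = 800 · 1.0078 · 1.005 / (1.4142 · 1.0012) ≈ 572.27
Gain = 20 log₁₀(572.27) ≈ 55.15 dB
∠L = (7.13° + 5.71°) − (45.00° + 2.86°) = -35.02°

At ω = 60 rad/s:
zero (1 + j60·0.125) = 1 + j7.5 → |·| ≈ 7.5664, ∠ ≈ 82.41°
zero (1 + j60·0.1) = 1 + j6 → |·| ≈ 6.0828, ∠ ≈ 80.54°
pole (1 + j60·1) = 1 + j60 → |·| ≈ 60.008, ∠ ≈ 89.05°
pole (1 + j60·0.05) = 1 + j3 → |·| ≈ 3.1623, ∠ ≈ 71.57°
|L| = 800 · 7.5664 · 6.0828 / (60.008 · 3.1623) ≈ 194.03
Gain = 20 log₁₀(194.03) ≈ 45.76 dB
∠L = (82.41° + 80.54°) − (89.05° + 71.57°) = 2.33°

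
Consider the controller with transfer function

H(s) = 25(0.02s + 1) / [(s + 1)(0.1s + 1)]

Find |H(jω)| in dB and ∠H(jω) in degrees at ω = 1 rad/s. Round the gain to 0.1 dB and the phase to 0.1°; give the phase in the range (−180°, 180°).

At ω = 1 rad/s:
zero (1 + j1·0.02) = 1 + j0.02 → |·| ≈ 1.0002, ∠ ≈ 1.15°
pole (1 + j1·1) = 1 + j1 → |·| ≈ 1.4142, ∠ ≈ 45.00°
pole (1 + j1·0.1) = 1 + j0.1 → |·| ≈ 1.005, ∠ ≈ 5.71°
|H| = 25 · 1.0002 / (1.4142 · 1.005) ≈ 17.593
Gain = 20 log₁₀(17.593) ≈ 24.91 dB
∠H = (1.15°) − (45.00° + 5.71°) = -49.56°

24.9 dB, -49.6°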